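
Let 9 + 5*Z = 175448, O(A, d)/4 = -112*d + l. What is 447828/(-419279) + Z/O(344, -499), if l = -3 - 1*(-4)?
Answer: -427015293359/468661680620 ≈ -0.91114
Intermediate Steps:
l = 1 (l = -3 + 4 = 1)
O(A, d) = 4 - 448*d (O(A, d) = 4*(-112*d + 1) = 4*(1 - 112*d) = 4 - 448*d)
Z = 175439/5 (Z = -9/5 + (⅕)*175448 = -9/5 + 175448/5 = 175439/5 ≈ 35088.)
447828/(-419279) + Z/O(344, -499) = 447828/(-419279) + 175439/(5*(4 - 448*(-499))) = 447828*(-1/419279) + 175439/(5*(4 + 223552)) = -447828/419279 + (175439/5)/223556 = -447828/419279 + (175439/5)*(1/223556) = -447828/419279 + 175439/1117780 = -427015293359/468661680620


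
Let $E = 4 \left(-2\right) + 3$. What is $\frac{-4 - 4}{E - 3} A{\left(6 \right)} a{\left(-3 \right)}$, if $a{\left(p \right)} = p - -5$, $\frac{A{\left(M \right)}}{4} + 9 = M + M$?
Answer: $24$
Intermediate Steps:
$E = -5$ ($E = -8 + 3 = -5$)
$A{\left(M \right)} = -36 + 8 M$ ($A{\left(M \right)} = -36 + 4 \left(M + M\right) = -36 + 4 \cdot 2 M = -36 + 8 M$)
$a{\left(p \right)} = 5 + p$ ($a{\left(p \right)} = p + 5 = 5 + p$)
$\frac{-4 - 4}{E - 3} A{\left(6 \right)} a{\left(-3 \right)} = \frac{-4 - 4}{-5 - 3} \left(-36 + 8 \cdot 6\right) \left(5 - 3\right) = - \frac{8}{-8} \left(-36 + 48\right) 2 = \left(-8\right) \left(- \frac{1}{8}\right) 12 \cdot 2 = 1 \cdot 12 \cdot 2 = 12 \cdot 2 = 24$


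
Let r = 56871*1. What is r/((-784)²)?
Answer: 56871/614656 ≈ 0.092525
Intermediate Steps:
r = 56871
r/((-784)²) = 56871/((-784)²) = 56871/614656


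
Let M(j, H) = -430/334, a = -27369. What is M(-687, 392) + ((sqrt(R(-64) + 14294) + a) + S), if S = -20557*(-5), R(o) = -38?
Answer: 12594257/167 + 36*sqrt(11) ≈ 75534.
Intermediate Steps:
M(j, H) = -215/167 (M(j, H) = -430*1/334 = -215/167)
S = 102785
M(-687, 392) + ((sqrt(R(-64) + 14294) + a) + S) = -215/167 + ((sqrt(-38 + 14294) - 27369) + 102785) = -215/167 + ((sqrt(14256) - 27369) + 102785) = -215/167 + ((36*sqrt(11) - 27369) + 102785) = -215/167 + ((-27369 + 36*sqrt(11)) + 102785) = -215/167 + (75416 + 36*sqrt(11)) = 12594257/167 + 36*sqrt(11)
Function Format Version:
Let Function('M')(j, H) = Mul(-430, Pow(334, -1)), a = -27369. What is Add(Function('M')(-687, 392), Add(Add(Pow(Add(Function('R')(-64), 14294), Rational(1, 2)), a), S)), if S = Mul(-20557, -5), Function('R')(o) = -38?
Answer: Add(Rational(12594257, 167), Mul(36, Pow(11, Rational(1, 2)))) ≈ 75534.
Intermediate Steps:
Function('M')(j, H) = Rational(-215, 167) (Function('M')(j, H) = Mul(-430, Rational(1, 334)) = Rational(-215, 167))
S = 102785
Add(Function('M')(-687, 392), Add(Add(Pow(Add(Function('R')(-64), 14294), Rational(1, 2)), a), S)) = Add(Rational(-215, 167), Add(Add(Pow(Add(-38, 14294), Rational(1, 2)), -27369), 102785)) = Add(Rational(-215, 167), Add(Add(Pow(14256, Rational(1, 2)), -27369), 102785)) = Add(Rational(-215, 167), Add(Add(Mul(36, Pow(11, Rational(1, 2))), -27369), 102785)) = Add(Rational(-215, 167), Add(Add(-27369, Mul(36, Pow(11, Rational(1, 2)))), 102785)) = Add(Rational(-215, 167), Add(75416, Mul(36, Pow(11, Rational(1, 2))))) = Add(Rational(12594257, 167), Mul(36, Pow(11, Rational(1, 2))))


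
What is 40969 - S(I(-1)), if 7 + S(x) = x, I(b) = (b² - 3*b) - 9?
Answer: 40981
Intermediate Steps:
I(b) = -9 + b² - 3*b
S(x) = -7 + x
40969 - S(I(-1)) = 40969 - (-7 + (-9 + (-1)² - 3*(-1))) = 40969 - (-7 + (-9 + 1 + 3)) = 40969 - (-7 - 5) = 40969 - 1*(-12) = 40969 + 12 = 40981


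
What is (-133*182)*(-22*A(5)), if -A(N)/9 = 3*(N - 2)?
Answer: -43135092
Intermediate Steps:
A(N) = 54 - 27*N (A(N) = -27*(N - 2) = -27*(-2 + N) = -9*(-6 + 3*N) = 54 - 27*N)
(-133*182)*(-22*A(5)) = (-133*182)*(-22*(54 - 27*5)) = -(-532532)*(54 - 135) = -(-532532)*(-81) = -24206*1782 = -43135092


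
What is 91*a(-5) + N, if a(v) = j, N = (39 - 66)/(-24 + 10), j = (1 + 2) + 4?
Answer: 8945/14 ≈ 638.93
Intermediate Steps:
j = 7 (j = 3 + 4 = 7)
N = 27/14 (N = -27/(-14) = -27*(-1/14) = 27/14 ≈ 1.9286)
a(v) = 7
91*a(-5) + N = 91*7 + 27/14 = 637 + 27/14 = 8945/14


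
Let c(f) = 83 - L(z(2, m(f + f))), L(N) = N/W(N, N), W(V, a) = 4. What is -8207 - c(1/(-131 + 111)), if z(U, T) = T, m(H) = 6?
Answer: -16577/2 ≈ -8288.5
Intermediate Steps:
L(N) = N/4
c(f) = 163/2 (c(f) = 83 - 6/4 = 83 - 1*3/2 = 83 - 3/2 = 163/2)
-8207 - c(1/(-131 + 111)) = -8207 - 1*163/2 = -8207 - 163/2 = -16577/2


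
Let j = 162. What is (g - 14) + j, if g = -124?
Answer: 24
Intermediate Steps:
(g - 14) + j = (-124 - 14) + 162 = -138 + 162 = 24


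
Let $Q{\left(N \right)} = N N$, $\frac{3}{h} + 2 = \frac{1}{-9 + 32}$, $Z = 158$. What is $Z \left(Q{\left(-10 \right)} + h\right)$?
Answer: $\frac{233366}{15} \approx 15558.0$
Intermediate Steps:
$h = - \frac{23}{15}$ ($h = \frac{3}{-2 + \frac{1}{-9 + 32}} = \frac{3}{-2 + \frac{1}{23}} = \frac{3}{- \frac{45}{23}} = 3 \left(- \frac{23}{45}\right) = - \frac{23}{15} \approx -1.5333$)
$Q{\left(N \right)} = N^{2}$
$Z \left(Q{\left(-10 \right)} + h\right) = 158 \left(\left(-10\right)^{2} - \frac{23}{15}\right) = 158 \left(100 - \frac{23}{15}\right) = 158 \cdot \frac{1477}{15} = \frac{233366}{15}$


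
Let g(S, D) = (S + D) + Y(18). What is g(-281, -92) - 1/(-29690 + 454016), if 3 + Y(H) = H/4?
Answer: -78818555/212163 ≈ -371.50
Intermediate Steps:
Y(H) = -3 + H/4
g(S, D) = 3/2 + D + S (g(S, D) = (S + D) + (-3 + (¼)*18) = (D + S) + (-3 + 9/2) = (D + S) + 3/2 = 3/2 + D + S)
g(-281, -92) - 1/(-29690 + 454016) = (3/2 - 92 - 281) - 1/(-29690 + 454016) = -743/2 - 1/424326 = -78818555/212163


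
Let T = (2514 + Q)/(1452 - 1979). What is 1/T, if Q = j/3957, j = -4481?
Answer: -2085339/9943417 ≈ -0.20972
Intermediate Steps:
Q = -4481/3957 ≈ -1.1324
T = -9943417/2085339 (T = (2514 - 4481/3957)/(1452 - 1979) = (9943417/3957)/(-527) = (9943417/3957)*(-1/527) = -9943417/2085339 ≈ -4.7682)
1/T = 1/(-9943417/2085339) = -2085339/9943417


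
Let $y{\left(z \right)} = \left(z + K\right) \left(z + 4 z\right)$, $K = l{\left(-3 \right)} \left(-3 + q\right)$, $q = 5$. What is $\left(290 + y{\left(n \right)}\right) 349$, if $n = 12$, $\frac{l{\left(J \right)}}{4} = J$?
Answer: $-150070$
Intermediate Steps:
$l{\left(J \right)} = 4 J$
$K = -24$ ($K = 4 \left(-3\right) \left(-3 + 5\right) = \left(-12\right) 2 = -24$)
$y{\left(z \right)} = 5 z \left(-24 + z\right)$ ($y{\left(z \right)} = \left(z - 24\right) \left(z + 4 z\right) = \left(-24 + z\right) 5 z = 5 z \left(-24 + z\right)$)
$\left(290 + y{\left(n \right)}\right) 349 = \left(290 + 5 \cdot 12 \left(-24 + 12\right)\right) 349 = \left(290 + 5 \cdot 12 \left(-12\right)\right) 349 = \left(290 - 720\right) 349 = \left(-430\right) 349 = -150070$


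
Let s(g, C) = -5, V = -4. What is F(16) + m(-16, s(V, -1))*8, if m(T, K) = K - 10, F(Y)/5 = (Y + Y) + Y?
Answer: 120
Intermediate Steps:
F(Y) = 15*Y (F(Y) = 5*((Y + Y) + Y) = 5*(2*Y + Y) = 5*(3*Y) = 15*Y)
m(T, K) = -10 + K
F(16) + m(-16, s(V, -1))*8 = 15*16 + (-10 - 5)*8 = 240 - 15*8 = 240 - 120 = 120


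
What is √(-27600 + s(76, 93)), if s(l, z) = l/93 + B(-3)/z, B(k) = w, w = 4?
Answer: 8*I*√3729765/93 ≈ 166.13*I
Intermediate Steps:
B(k) = 4
s(l, z) = 4/z + l/93 (s(l, z) = l/93 + 4/z = 4/z + l/93)
√(-27600 + s(76, 93)) = √(-27600 + (4/93 + (1/93)*76)) = √(-27600 + (4*(1/93) + 76/93)) = √(-27600 + (4/93 + 76/93)) = √(-27600 + 80/93) = √(-2566720/93) = 8*I*√3729765/93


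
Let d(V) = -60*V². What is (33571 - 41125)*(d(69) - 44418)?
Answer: 2493409212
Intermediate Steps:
(33571 - 41125)*(d(69) - 44418) = (33571 - 41125)*(-60*69² - 44418) = -7554*(-60*4761 - 44418) = -7554*(-285660 - 44418) = -7554*(-330078) = 2493409212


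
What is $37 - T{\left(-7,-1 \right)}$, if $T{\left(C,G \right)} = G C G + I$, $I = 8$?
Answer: $36$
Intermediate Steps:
$T{\left(C,G \right)} = 8 + C G^{2}$ ($T{\left(C,G \right)} = G C G + 8 = C G G + 8 = C G^{2} + 8 = 8 + C G^{2}$)
$37 - T{\left(-7,-1 \right)} = 37 - \left(8 - 7 \left(-1\right)^{2}\right) = 37 - \left(8 - 7\right) = 37 - 1 = 36$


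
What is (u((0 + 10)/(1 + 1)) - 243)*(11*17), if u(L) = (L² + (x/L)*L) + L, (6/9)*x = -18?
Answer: -44880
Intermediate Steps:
x = -27 (x = (3/2)*(-18) = -27)
u(L) = -27 + L + L² (u(L) = (L² + (-27/L)*L) + L = (L² - 27) + L = (-27 + L²) + L = -27 + L + L²)
(u((0 + 10)/(1 + 1)) - 243)*(11*17) = ((-27 + (0 + 10)/(1 + 1) + ((0 + 10)/(1 + 1))²) - 243)*(11*17) = ((-27 + 10/2 + (10/2)²) - 243)*187 = ((-27 + 10*(½) + (10*(½))²) - 243)*187 = ((-27 + 5 + 5²) - 243)*187 = ((-27 + 5 + 25) - 243)*187 = (3 - 243)*187 = -240*187 = -44880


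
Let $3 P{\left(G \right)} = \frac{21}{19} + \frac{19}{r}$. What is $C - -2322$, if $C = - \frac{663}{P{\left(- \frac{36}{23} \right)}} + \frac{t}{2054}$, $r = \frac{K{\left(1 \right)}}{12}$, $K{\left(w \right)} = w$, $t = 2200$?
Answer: $\frac{3448849975}{1490177} \approx 2314.4$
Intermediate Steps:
$r = \frac{1}{12}$ ($r = 1 \cdot \frac{1}{12} = \frac{1}{12} \approx 0.083333$)
$P{\left(G \right)} = \frac{1451}{19}$ ($P{\left(G \right)} = \frac{\frac{21}{19} + 19 \frac{1}{\frac{1}{12}}}{3} = \frac{21 \cdot \frac{1}{19} + 19 \cdot 12}{3} = \frac{\frac{21}{19} + 228}{3} = \frac{1}{3} \cdot \frac{4353}{19} = \frac{1451}{19}$)
$C = - \frac{11341019}{1490177}$ ($C = - \frac{663}{\frac{1451}{19}} + \frac{2200}{2054} = \left(-663\right) \frac{19}{1451} + 2200 \cdot \frac{1}{2054} = - \frac{12597}{1451} + \frac{1100}{1027} = - \frac{11341019}{1490177} \approx -7.6105$)
$C - -2322 = - \frac{11341019}{1490177} - -2322 = - \frac{11341019}{1490177} + 2322 = \frac{3448849975}{1490177}$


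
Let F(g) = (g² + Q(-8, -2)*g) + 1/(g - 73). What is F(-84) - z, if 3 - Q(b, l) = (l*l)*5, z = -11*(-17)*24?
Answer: 627371/157 ≈ 3996.0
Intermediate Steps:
z = 4488 (z = 187*24 = 4488)
Q(b, l) = 3 - 5*l² (Q(b, l) = 3 - l*l*5 = 3 - l²*5 = 3 - 5*l²)
F(g) = g² + 1/(-73 + g) - 17*g (F(g) = (g² + (3 - 5*(-2)²)*g) + 1/(g - 73) = (g² + (3 - 5*4)*g) + 1/(-73 + g) = (g² + (3 - 20)*g) + 1/(-73 + g) = (g² - 17*g) + 1/(-73 + g) = g² + 1/(-73 + g) - 17*g)
F(-84) - z = (1 + (-84)³ - 90*(-84)² + 1241*(-84))/(-73 - 84) - 1*4488 = (1 - 592704 - 90*7056 - 104244)/(-157) - 4488 = -(1 - 592704 - 635040 - 104244)/157 - 4488 = -1/157*(-1331987) - 4488 = 1331987/157 - 4488 = 627371/157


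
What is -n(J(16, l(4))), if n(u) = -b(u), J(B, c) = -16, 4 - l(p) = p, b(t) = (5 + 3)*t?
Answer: -128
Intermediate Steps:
b(t) = 8*t
l(p) = 4 - p
n(u) = -8*u
-n(J(16, l(4))) = -(-8)*(-16) = -1*128 = -128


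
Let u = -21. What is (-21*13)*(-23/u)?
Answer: -299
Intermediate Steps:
(-21*13)*(-23/u) = (-21*13)*(-23/(-21)) = -(-6279)*(-1)/21 = -273*23/21 = -299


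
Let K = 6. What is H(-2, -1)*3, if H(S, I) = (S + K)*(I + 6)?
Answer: 60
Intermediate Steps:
H(S, I) = (6 + I)*(6 + S) (H(S, I) = (S + 6)*(I + 6) = (6 + S)*(6 + I) = (6 + I)*(6 + S))
H(-2, -1)*3 = (36 + 6*(-1) + 6*(-2) - 1*(-2))*3 = (36 - 6 - 12 + 2)*3 = 20*3 = 60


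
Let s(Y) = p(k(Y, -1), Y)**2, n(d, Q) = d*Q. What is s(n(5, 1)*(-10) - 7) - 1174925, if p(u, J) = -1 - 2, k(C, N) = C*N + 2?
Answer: -1174916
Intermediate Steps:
n(d, Q) = Q*d
k(C, N) = 2 + C*N
p(u, J) = -3
s(Y) = 9 (s(Y) = (-3)**2 = 9)
s(n(5, 1)*(-10) - 7) - 1174925 = 9 - 1174925 = -1174916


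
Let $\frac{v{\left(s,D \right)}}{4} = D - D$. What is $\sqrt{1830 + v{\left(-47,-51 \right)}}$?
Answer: $\sqrt{1830} \approx 42.779$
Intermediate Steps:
$v{\left(s,D \right)} = 0$ ($v{\left(s,D \right)} = 4 \left(D - D\right) = 4 \cdot 0 = 0$)
$\sqrt{1830 + v{\left(-47,-51 \right)}} = \sqrt{1830 + 0} = \sqrt{1830}$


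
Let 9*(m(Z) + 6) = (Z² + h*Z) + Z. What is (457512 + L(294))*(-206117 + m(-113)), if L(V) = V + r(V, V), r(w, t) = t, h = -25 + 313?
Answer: -95437245500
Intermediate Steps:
h = 288
L(V) = 2*V (L(V) = V + V = 2*V)
m(Z) = -6 + Z²/9 + 289*Z/9 (m(Z) = -6 + ((Z² + 288*Z) + Z)/9 = -6 + (Z² + 289*Z)/9 = -6 + (Z²/9 + 289*Z/9) = -6 + Z²/9 + 289*Z/9)
(457512 + L(294))*(-206117 + m(-113)) = (457512 + 2*294)*(-206117 + (-6 + (⅑)*(-113)² + (289/9)*(-113))) = (457512 + 588)*(-206117 + (-6 + (⅑)*12769 - 32657/9)) = 458100*(-206117 + (-6 + 12769/9 - 32657/9)) = 458100*(-206117 - 19942/9) = 458100*(-1874995/9) = -95437245500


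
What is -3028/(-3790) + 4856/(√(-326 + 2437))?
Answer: 1514/1895 + 4856*√2111/2111 ≈ 106.49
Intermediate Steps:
-3028/(-3790) + 4856/(√(-326 + 2437)) = -3028*(-1/3790) + 4856/(√2111) = 1514/1895 + 4856*(√2111/2111) = 1514/1895 + 4856*√2111/2111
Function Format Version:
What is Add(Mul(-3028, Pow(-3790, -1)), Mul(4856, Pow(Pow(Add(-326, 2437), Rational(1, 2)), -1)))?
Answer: Add(Rational(1514, 1895), Mul(Rational(4856, 2111), Pow(2111, Rational(1, 2)))) ≈ 106.49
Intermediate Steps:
Add(Mul(-3028, Pow(-3790, -1)), Mul(4856, Pow(Pow(Add(-326, 2437), Rational(1, 2)), -1))) = Add(Mul(-3028, Rational(-1, 3790)), Mul(4856, Pow(Pow(2111, Rational(1, 2)), -1))) = Add(Rational(1514, 1895), Mul(4856, Mul(Rational(1, 2111), Pow(2111, Rational(1, 2))))) = Add(Rational(1514, 1895), Mul(Rational(4856, 2111), Pow(2111, Rational(1, 2))))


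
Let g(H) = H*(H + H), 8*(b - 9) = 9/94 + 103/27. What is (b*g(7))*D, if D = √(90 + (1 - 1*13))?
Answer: 9440389*√78/10152 ≈ 8212.7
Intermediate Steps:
b = 192661/20304 (b = 9 + (9/94 + 103/27)/8 = 9 + (⅛)*(9925/2538) = 9 + 9925/20304 = 192661/20304 ≈ 9.4888)
g(H) = 2*H² (g(H) = H*(2*H) = 2*H²)
D = √78 (D = √(90 + (1 - 13)) = √(90 - 12) = √78 ≈ 8.8318)
(b*g(7))*D = (192661*(2*7²)/20304)*√78 = (192661*(2*49)/20304)*√78 = ((192661/20304)*98)*√78 = 9440389*√78/10152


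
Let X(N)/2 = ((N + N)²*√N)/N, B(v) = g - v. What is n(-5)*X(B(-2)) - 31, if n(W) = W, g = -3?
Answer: -31 + 40*I ≈ -31.0 + 40.0*I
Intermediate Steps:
B(v) = -3 - v
X(N) = 8*N^(3/2) (X(N) = 2*(((N + N)²*√N)/N) = 2*(((2*N)²*√N)/N) = 2*(((4*N²)*√N)/N) = 2*((4*N^(5/2))/N) = 2*(4*N^(3/2)) = 8*N^(3/2))
n(-5)*X(B(-2)) - 31 = -40*(-3 - 1*(-2))^(3/2) - 31 = -40*(-3 + 2)^(3/2) - 31 = -40*(-1)^(3/2) - 31 = -40*(-I) - 31 = -(-40)*I - 31 = 40*I - 31 = -31 + 40*I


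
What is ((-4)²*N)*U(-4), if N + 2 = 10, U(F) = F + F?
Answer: -1024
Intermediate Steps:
U(F) = 2*F
N = 8 (N = -2 + 10 = 8)
((-4)²*N)*U(-4) = ((-4)²*8)*(2*(-4)) = (16*8)*(-8) = 128*(-8) = -1024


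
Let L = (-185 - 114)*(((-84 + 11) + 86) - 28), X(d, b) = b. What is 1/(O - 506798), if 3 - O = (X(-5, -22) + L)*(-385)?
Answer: 1/1211460 ≈ 8.2545e-7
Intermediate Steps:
L = 4485 (L = -299*((-73 + 86) - 28) = -299*(13 - 28) = -299*(-15) = 4485)
O = 1718258 (O = 3 - (-22 + 4485)*(-385) = 3 - 4463*(-385) = 3 - 1*(-1718255) = 3 + 1718255 = 1718258)
1/(O - 506798) = 1/(1718258 - 506798) = 1/1211460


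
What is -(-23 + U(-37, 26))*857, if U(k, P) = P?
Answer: -2571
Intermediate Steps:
-(-23 + U(-37, 26))*857 = -(-23 + 26)*857 = -3*857 = -1*2571 = -2571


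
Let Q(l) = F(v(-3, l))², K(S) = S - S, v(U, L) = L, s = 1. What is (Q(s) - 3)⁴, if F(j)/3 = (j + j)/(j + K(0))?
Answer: 1185921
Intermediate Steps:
K(S) = 0
F(j) = 6 (F(j) = 3*((j + j)/(j + 0)) = 3*((2*j)/j) = 3*2 = 6)
Q(l) = 36 (Q(l) = 6² = 36)
(Q(s) - 3)⁴ = (36 - 3)⁴ = 33⁴ = 1185921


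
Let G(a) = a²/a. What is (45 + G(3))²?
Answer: 2304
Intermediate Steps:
G(a) = a
(45 + G(3))² = (45 + 3)² = 48² = 2304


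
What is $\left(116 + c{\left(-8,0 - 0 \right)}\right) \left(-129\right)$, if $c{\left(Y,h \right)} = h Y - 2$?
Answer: $-14706$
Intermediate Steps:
$c{\left(Y,h \right)} = -2 + Y h$ ($c{\left(Y,h \right)} = Y h - 2 = -2 + Y h$)
$\left(116 + c{\left(-8,0 - 0 \right)}\right) \left(-129\right) = \left(116 - \left(2 + 8 \left(0 - 0\right)\right)\right) \left(-129\right) = \left(116 - \left(2 + 8 \left(0 + 0\right)\right)\right) \left(-129\right) = \left(116 - 2\right) \left(-129\right) = 114 \left(-129\right) = -14706$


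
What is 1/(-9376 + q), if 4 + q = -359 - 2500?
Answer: -1/12239 ≈ -8.1706e-5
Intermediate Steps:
q = -2863 (q = -4 + (-359 - 2500) = -4 - 2859 = -2863)
1/(-9376 + q) = 1/(-9376 - 2863) = 1/(-12239) = -1/12239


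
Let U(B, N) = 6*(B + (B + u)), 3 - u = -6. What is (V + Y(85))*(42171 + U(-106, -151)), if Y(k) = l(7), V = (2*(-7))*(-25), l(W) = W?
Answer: 14620221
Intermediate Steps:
u = 9 (u = 3 - 1*(-6) = 3 + 6 = 9)
V = 350 (V = -14*(-25) = 350)
Y(k) = 7
U(B, N) = 54 + 12*B (U(B, N) = 6*(B + (B + 9)) = 6*(B + (9 + B)) = 6*(9 + 2*B) = 54 + 12*B)
(V + Y(85))*(42171 + U(-106, -151)) = (350 + 7)*(42171 + (54 + 12*(-106))) = 357*(42171 + (54 - 1272)) = 357*(42171 - 1218) = 357*40953 = 14620221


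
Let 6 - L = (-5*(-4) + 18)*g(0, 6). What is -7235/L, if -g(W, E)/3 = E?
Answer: -1447/138 ≈ -10.486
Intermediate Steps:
g(W, E) = -3*E
L = 690 (L = 6 - (-5*(-4) + 18)*(-3*6) = 6 - (20 + 18)*(-18) = 6 - 38*(-18) = 6 - 1*(-684) = 6 + 684 = 690)
-7235/L = -7235/690 = -7235*1/690 = -1447/138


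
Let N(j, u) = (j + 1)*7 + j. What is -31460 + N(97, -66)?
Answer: -30677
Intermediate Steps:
N(j, u) = 7 + 8*j (N(j, u) = (1 + j)*7 + j = (7 + 7*j) + j = 7 + 8*j)
-31460 + N(97, -66) = -31460 + (7 + 8*97) = -31460 + (7 + 776) = -31460 + 783 = -30677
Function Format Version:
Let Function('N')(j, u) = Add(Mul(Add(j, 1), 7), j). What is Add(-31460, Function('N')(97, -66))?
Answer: -30677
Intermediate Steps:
Function('N')(j, u) = Add(7, Mul(8, j)) (Function('N')(j, u) = Add(Mul(Add(1, j), 7), j) = Add(Add(7, Mul(7, j)), j) = Add(7, Mul(8, j)))
Add(-31460, Function('N')(97, -66)) = Add(-31460, Add(7, Mul(8, 97))) = Add(-31460, Add(7, 776)) = Add(-31460, 783) = -30677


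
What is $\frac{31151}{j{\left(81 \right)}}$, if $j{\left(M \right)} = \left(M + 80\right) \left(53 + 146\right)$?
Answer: $\frac{31151}{32039} \approx 0.97228$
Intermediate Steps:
$j{\left(M \right)} = 15920 + 199 M$ ($j{\left(M \right)} = \left(80 + M\right) 199 = 15920 + 199 M$)
$\frac{31151}{j{\left(81 \right)}} = \frac{31151}{15920 + 199 \cdot 81} = \frac{31151}{15920 + 16119} = \frac{31151}{32039}$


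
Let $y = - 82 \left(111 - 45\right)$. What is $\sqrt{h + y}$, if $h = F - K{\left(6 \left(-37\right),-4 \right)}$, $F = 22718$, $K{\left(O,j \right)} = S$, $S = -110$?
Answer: $2 \sqrt{4354} \approx 131.97$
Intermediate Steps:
$K{\left(O,j \right)} = -110$
$h = 22828$ ($h = 22718 - -110 = 22718 + 110 = 22828$)
$y = -5412$ ($y = \left(-82\right) 66 = -5412$)
$\sqrt{h + y} = \sqrt{22828 - 5412} = \sqrt{17416} = 2 \sqrt{4354}$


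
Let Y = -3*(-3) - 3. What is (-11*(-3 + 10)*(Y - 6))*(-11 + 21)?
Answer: 0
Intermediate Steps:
Y = 6 (Y = 9 - 3 = 6)
(-11*(-3 + 10)*(Y - 6))*(-11 + 21) = (-11*(-3 + 10)*(6 - 6))*(-11 + 21) = -77*0*10 = -11*0*10 = 0*10 = 0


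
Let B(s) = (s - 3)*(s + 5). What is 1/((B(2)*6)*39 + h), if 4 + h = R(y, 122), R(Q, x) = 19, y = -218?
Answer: -1/1623 ≈ -0.00061614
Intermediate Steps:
B(s) = (-3 + s)*(5 + s)
h = 15 (h = -4 + 19 = 15)
1/((B(2)*6)*39 + h) = 1/(((-15 + 2**2 + 2*2)*6)*39 + 15) = 1/(((-15 + 4 + 4)*6)*39 + 15) = 1/(-7*6*39 + 15) = 1/(-42*39 + 15) = 1/(-1638 + 15) = 1/(-1623) = -1/1623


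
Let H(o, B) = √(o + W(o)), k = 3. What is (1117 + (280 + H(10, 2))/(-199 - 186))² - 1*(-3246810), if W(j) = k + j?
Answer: 665956367498/148225 - 24558*√23/4235 ≈ 4.4928e+6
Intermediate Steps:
W(j) = 3 + j
H(o, B) = √(3 + 2*o) (H(o, B) = √(o + (3 + o)) = √(3 + 2*o))
(1117 + (280 + H(10, 2))/(-199 - 186))² - 1*(-3246810) = (1117 + (280 + √(3 + 2*10))/(-199 - 186))² - 1*(-3246810) = (1117 + (280 + √(3 + 20))/(-385))² + 3246810 = (1117 + (280 + √23)*(-1/385))² + 3246810 = (1117 + (-8/11 - √23/385))² + 3246810 = (12279/11 - √23/385)² + 3246810 = 3246810 + (12279/11 - √23/385)²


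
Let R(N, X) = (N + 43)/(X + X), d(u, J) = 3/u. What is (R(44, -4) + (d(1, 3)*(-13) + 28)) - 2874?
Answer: -23167/8 ≈ -2895.9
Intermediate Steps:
R(N, X) = (43 + N)/(2*X) (R(N, X) = (43 + N)/((2*X)) = (43 + N)*(1/(2*X)) = (43 + N)/(2*X))
(R(44, -4) + (d(1, 3)*(-13) + 28)) - 2874 = ((1/2)*(43 + 44)/(-4) + ((3/1)*(-13) + 28)) - 2874 = ((1/2)*(-1/4)*87 + ((3*1)*(-13) + 28)) - 2874 = (-87/8 + (3*(-13) + 28)) - 2874 = (-87/8 + (-39 + 28)) - 2874 = (-87/8 - 11) - 2874 = -175/8 - 2874 = -23167/8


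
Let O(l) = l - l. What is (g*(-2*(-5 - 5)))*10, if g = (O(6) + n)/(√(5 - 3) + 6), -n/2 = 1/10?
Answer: -120/17 + 20*√2/17 ≈ -5.3950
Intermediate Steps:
O(l) = 0
n = -⅕ (n = -2/10 = -2*⅒ = -⅕ ≈ -0.20000)
g = -1/(5*(6 + √2)) (g = (0 - ⅕)/(√(5 - 3) + 6) = -1/(5*(√2 + 6)) = -1/(5*(6 + √2)) ≈ -0.026975)
(g*(-2*(-5 - 5)))*10 = ((-3/85 + √2/170)*(-2*(-5 - 5)))*10 = ((-3/85 + √2/170)*(-2*(-10)))*10 = ((-3/85 + √2/170)*20)*10 = (-12/17 + 2*√2/17)*10 = -120/17 + 20*√2/17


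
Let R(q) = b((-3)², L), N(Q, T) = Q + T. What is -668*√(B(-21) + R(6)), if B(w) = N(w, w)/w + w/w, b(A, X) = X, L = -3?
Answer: 0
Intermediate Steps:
R(q) = -3
B(w) = 3 (B(w) = (w + w)/w + w/w = (2*w)/w + 1 = 2 + 1 = 3)
-668*√(B(-21) + R(6)) = -668*√(3 - 3) = -668*√0 = -668*0 = 0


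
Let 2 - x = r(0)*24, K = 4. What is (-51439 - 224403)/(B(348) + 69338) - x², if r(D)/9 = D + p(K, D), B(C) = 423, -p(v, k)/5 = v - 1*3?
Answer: -81671152806/69761 ≈ -1.1707e+6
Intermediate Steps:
p(v, k) = 15 - 5*v (p(v, k) = -5*(v - 1*3) = -5*(v - 3) = -5*(-3 + v) = 15 - 5*v)
r(D) = -45 + 9*D (r(D) = 9*(D + (15 - 5*4)) = 9*(D + (15 - 20)) = 9*(D - 5) = 9*(-5 + D) = -45 + 9*D)
x = 1082 (x = 2 - (-45 + 9*0)*24 = 2 - (-45 + 0)*24 = 2 - (-45)*24 = 2 - 1*(-1080) = 2 + 1080 = 1082)
(-51439 - 224403)/(B(348) + 69338) - x² = (-51439 - 224403)/(423 + 69338) - 1*1082² = -275842/69761 - 1*1170724 = -275842*1/69761 - 1170724 = -275842/69761 - 1170724 = -81671152806/69761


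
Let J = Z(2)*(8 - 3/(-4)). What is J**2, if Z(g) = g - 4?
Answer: 1225/4 ≈ 306.25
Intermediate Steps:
Z(g) = -4 + g
J = -35/2 (J = (-4 + 2)*(8 - 3/(-4)) = -2*(8 - 3*(-1/4)) = -2*(8 + 3/4) = -2*35/4 = -35/2 ≈ -17.500)
J**2 = (-35/2)**2 = 1225/4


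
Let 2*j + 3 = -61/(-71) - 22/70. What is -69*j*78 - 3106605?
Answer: -7703495634/2485 ≈ -3.1000e+6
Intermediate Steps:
j = -6101/4970 (j = -3/2 + (-61/(-71) - 22/70)/2 = -3/2 + (-61*(-1/71) - 22*1/70)/2 = -3/2 + (61/71 - 11/35)/2 = -3/2 + (½)*(1354/2485) = -3/2 + 677/2485 = -6101/4970 ≈ -1.2276)
-69*j*78 - 3106605 = -69*(-6101/4970)*78 - 3106605 = (420969/4970)*78 - 3106605 = 16417791/2485 - 3106605 = -7703495634/2485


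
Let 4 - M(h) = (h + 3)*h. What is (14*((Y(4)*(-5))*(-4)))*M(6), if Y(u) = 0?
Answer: 0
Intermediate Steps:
M(h) = 4 - h*(3 + h) (M(h) = 4 - (h + 3)*h = 4 - (3 + h)*h = 4 - h*(3 + h))
(14*((Y(4)*(-5))*(-4)))*M(6) = (14*((0*(-5))*(-4)))*(4 - 1*6**2 - 3*6) = (14*(0*(-4)))*(4 - 1*36 - 18) = (14*0)*(4 - 36 - 18) = 0*(-50) = 0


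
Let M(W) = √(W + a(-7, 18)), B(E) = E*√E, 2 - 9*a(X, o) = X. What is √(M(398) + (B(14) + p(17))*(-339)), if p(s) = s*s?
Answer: √(-97971 + √399 - 4746*√14) ≈ 340.16*I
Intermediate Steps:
a(X, o) = 2/9 - X/9
B(E) = E^(3/2)
p(s) = s²
M(W) = √(1 + W) (M(W) = √(W + (2/9 - ⅑*(-7))) = √(W + (2/9 + 7/9)) = √(W + 1) = √(1 + W))
√(M(398) + (B(14) + p(17))*(-339)) = √(√(1 + 398) + (14^(3/2) + 17²)*(-339)) = √(√399 + (14*√14 + 289)*(-339)) = √(√399 + (289 + 14*√14)*(-339)) = √(√399 + (-97971 - 4746*√14)) = √(-97971 + √399 - 4746*√14)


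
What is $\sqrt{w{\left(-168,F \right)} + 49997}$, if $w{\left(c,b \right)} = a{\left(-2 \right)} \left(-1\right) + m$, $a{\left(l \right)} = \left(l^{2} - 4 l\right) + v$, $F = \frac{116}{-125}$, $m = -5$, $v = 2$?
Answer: $\sqrt{49978} \approx 223.56$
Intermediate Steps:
$F = - \frac{116}{125}$ ($F = 116 \left(- \frac{1}{125}\right) = - \frac{116}{125} \approx -0.928$)
$a{\left(l \right)} = 2 + l^{2} - 4 l$ ($a{\left(l \right)} = \left(l^{2} - 4 l\right) + 2 = 2 + l^{2} - 4 l$)
$w{\left(c,b \right)} = -19$ ($w{\left(c,b \right)} = \left(2 + \left(-2\right)^{2} - -8\right) \left(-1\right) - 5 = \left(2 + 4 + 8\right) \left(-1\right) - 5 = 14 \left(-1\right) - 5 = -14 - 5 = -19$)
$\sqrt{w{\left(-168,F \right)} + 49997} = \sqrt{-19 + 49997} = \sqrt{49978}$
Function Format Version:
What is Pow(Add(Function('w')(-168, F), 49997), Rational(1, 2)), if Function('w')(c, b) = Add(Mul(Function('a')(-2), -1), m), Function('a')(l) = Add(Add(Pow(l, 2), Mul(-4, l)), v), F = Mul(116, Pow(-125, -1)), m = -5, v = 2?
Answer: Pow(49978, Rational(1, 2)) ≈ 223.56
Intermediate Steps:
F = Rational(-116, 125) (F = Mul(116, Rational(-1, 125)) = Rational(-116, 125) ≈ -0.92800)
Function('a')(l) = Add(2, Pow(l, 2), Mul(-4, l)) (Function('a')(l) = Add(Add(Pow(l, 2), Mul(-4, l)), 2) = Add(2, Pow(l, 2), Mul(-4, l)))
Function('w')(c, b) = -19 (Function('w')(c, b) = Add(Mul(Add(2, Pow(-2, 2), Mul(-4, -2)), -1), -5) = Add(Mul(Add(2, 4, 8), -1), -5) = Add(Mul(14, -1), -5) = Add(-14, -5) = -19)
Pow(Add(Function('w')(-168, F), 49997), Rational(1, 2)) = Pow(Add(-19, 49997), Rational(1, 2)) = Pow(49978, Rational(1, 2))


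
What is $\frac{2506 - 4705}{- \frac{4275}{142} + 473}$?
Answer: $- \frac{312258}{62891} \approx -4.9651$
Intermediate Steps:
$\frac{2506 - 4705}{- \frac{4275}{142} + 473} = - \frac{2199}{\left(-4275\right) \frac{1}{142} + 473} = - \frac{2199}{- \frac{4275}{142} + 473} = - \frac{2199}{\frac{62891}{142}} = \left(-2199\right) \frac{142}{62891} = - \frac{312258}{62891}$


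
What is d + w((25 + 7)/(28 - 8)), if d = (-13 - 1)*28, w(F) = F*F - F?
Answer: -9776/25 ≈ -391.04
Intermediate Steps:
w(F) = F² - F
d = -392 (d = -14*28 = -392)
d + w((25 + 7)/(28 - 8)) = -392 + ((25 + 7)/(28 - 8))*(-1 + (25 + 7)/(28 - 8)) = -392 + (32/20)*(-1 + 32/20) = -392 + (32*(1/20))*(-1 + 32*(1/20)) = -392 + 8*(-1 + 8/5)/5 = -392 + (8/5)*(⅗) = -392 + 24/25 = -9776/25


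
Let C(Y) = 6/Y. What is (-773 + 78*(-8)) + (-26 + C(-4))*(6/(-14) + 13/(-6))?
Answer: -111353/84 ≈ -1325.6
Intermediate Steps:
(-773 + 78*(-8)) + (-26 + C(-4))*(6/(-14) + 13/(-6)) = (-773 + 78*(-8)) + (-26 + 6/(-4))*(6/(-14) + 13/(-6)) = (-773 - 624) + (-26 + 6*(-¼))*(6*(-1/14) + 13*(-⅙)) = -1397 + (-26 - 3/2)*(-3/7 - 13/6) = -1397 - 55/2*(-109/42) = -1397 + 5995/84 = -111353/84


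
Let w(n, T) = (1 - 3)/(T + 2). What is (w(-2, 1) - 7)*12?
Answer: -92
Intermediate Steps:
w(n, T) = -2/(2 + T)
(w(-2, 1) - 7)*12 = (-2/(2 + 1) - 7)*12 = (-2/3 - 7)*12 = -23/3*12 = -92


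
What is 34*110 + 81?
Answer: 3821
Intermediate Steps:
34*110 + 81 = 3740 + 81 = 3821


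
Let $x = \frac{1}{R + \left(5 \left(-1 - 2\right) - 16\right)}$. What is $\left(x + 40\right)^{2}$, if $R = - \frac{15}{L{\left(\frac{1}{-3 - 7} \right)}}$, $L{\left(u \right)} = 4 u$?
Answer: $\frac{272484}{169} \approx 1612.3$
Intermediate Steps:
$R = \frac{75}{2}$ ($R = - \frac{15}{4 \frac{1}{-3 - 7}} = - \frac{15}{4 \frac{1}{-10}} = - \frac{15}{4 \left(- \frac{1}{10}\right)} = - \frac{15}{- \frac{2}{5}} = \left(-15\right) \left(- \frac{5}{2}\right) = \frac{75}{2} \approx 37.5$)
$x = \frac{2}{13}$ ($x = \frac{1}{\frac{75}{2} + \left(5 \left(-1 - 2\right) - 16\right)} = \frac{1}{\frac{75}{2} + \left(5 \left(-3\right) - 16\right)} = \frac{1}{\frac{75}{2} - 31} = \frac{1}{\frac{13}{2}} = \frac{2}{13} \approx 0.15385$)
$\left(x + 40\right)^{2} = \left(\frac{2}{13} + 40\right)^{2} = \left(\frac{522}{13}\right)^{2} = \frac{272484}{169}$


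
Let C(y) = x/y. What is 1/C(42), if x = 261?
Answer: 14/87 ≈ 0.16092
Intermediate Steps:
C(y) = 261/y
1/C(42) = 1/(261/42) = 1/(261*(1/42)) = 1/(87/14) = 14/87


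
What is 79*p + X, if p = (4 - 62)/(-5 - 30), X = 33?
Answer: 5737/35 ≈ 163.91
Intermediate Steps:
p = 58/35 (p = -58/(-35) = -58*(-1/35) = 58/35 ≈ 1.6571)
79*p + X = 79*(58/35) + 33 = 4582/35 + 33 = 5737/35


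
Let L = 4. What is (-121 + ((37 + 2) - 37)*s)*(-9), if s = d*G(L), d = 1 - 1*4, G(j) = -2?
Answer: 981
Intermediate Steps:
d = -3 (d = 1 - 4 = -3)
s = 6 (s = -3*(-2) = 6)
(-121 + ((37 + 2) - 37)*s)*(-9) = (-121 + ((37 + 2) - 37)*6)*(-9) = (-121 + (39 - 37)*6)*(-9) = (-121 + 2*6)*(-9) = (-121 + 12)*(-9) = -109*(-9) = 981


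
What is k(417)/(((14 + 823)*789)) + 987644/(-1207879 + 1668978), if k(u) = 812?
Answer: 652607596480/304506551907 ≈ 2.1432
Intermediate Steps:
k(417)/(((14 + 823)*789)) + 987644/(-1207879 + 1668978) = 812/(((14 + 823)*789)) + 987644/(-1207879 + 1668978) = 812/((837*789)) + 987644/461099 = 812/660393 + 987644*(1/461099) = 812*(1/660393) + 987644/461099 = 812/660393 + 987644/461099 = 652607596480/304506551907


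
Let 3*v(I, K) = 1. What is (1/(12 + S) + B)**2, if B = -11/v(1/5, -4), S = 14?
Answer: 734449/676 ≈ 1086.5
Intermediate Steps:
v(I, K) = 1/3 (v(I, K) = (1/3)*1 = 1/3)
B = -33 (B = -11/1/3 = -11*3 = -33)
(1/(12 + S) + B)**2 = (1/(12 + 14) - 33)**2 = (1/26 - 33)**2 = (-857/26)**2 = 734449/676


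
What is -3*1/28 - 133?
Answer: -3727/28 ≈ -133.11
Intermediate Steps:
-3*1/28 - 133 = -3/28 - 133 = -3727/28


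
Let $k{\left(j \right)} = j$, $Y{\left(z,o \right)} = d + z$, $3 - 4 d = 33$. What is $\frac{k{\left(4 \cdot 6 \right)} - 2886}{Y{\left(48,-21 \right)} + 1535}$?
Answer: $- \frac{5724}{3151} \approx -1.8166$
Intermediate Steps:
$d = - \frac{15}{2}$ ($d = \frac{3}{4} - \frac{33}{4} = - \frac{15}{2} \approx -7.5$)
$Y{\left(z,o \right)} = - \frac{15}{2} + z$
$\frac{k{\left(4 \cdot 6 \right)} - 2886}{Y{\left(48,-21 \right)} + 1535} = \frac{4 \cdot 6 - 2886}{\left(- \frac{15}{2} + 48\right) + 1535} = \frac{24 - 2886}{\frac{81}{2} + 1535} = - \frac{2862}{\frac{3151}{2}} = \left(-2862\right) \frac{2}{3151} = - \frac{5724}{3151}$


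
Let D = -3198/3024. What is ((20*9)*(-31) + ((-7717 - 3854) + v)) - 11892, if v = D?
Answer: -14638205/504 ≈ -29044.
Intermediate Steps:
D = -533/504 (D = -3198*1/3024 = -533/504 ≈ -1.0575)
v = -533/504 ≈ -1.0575
((20*9)*(-31) + ((-7717 - 3854) + v)) - 11892 = ((20*9)*(-31) + ((-7717 - 3854) - 533/504)) - 11892 = (180*(-31) + (-11571 - 533/504)) - 11892 = (-5580 - 5832317/504) - 11892 = -8644637/504 - 11892 = -14638205/504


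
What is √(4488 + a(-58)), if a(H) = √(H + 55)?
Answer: √(4488 + I*√3) ≈ 66.993 + 0.013*I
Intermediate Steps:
a(H) = √(55 + H)
√(4488 + a(-58)) = √(4488 + √(55 - 58)) = √(4488 + √(-3)) = √(4488 + I*√3)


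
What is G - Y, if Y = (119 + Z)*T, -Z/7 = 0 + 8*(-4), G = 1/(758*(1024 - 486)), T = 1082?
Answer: -151346667303/407804 ≈ -3.7113e+5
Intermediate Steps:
G = 1/407804 (G = 1/(758*538) = 1/407804 ≈ 2.4522e-6)
Z = 224 (Z = -7*(0 + 8*(-4)) = -7*(0 - 32) = -7*(-32) = 224)
Y = 371126 (Y = (119 + 224)*1082 = 343*1082 = 371126)
G - Y = 1/407804 - 1*371126 = 1/407804 - 371126 = -151346667303/407804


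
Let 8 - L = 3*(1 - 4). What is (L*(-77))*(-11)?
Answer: 14399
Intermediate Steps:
L = 17 (L = 8 - 3*(1 - 4) = 8 - 3*(-3) = 8 - 1*(-9) = 8 + 9 = 17)
(L*(-77))*(-11) = (17*(-77))*(-11) = -1309*(-11) = 14399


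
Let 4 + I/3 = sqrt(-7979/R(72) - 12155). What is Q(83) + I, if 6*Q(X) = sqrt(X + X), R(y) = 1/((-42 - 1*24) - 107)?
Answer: -12 + 6*sqrt(342053) + sqrt(166)/6 ≈ 3499.3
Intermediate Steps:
R(y) = -1/173 (R(y) = 1/((-42 - 24) - 107) = 1/(-66 - 107) = 1/(-173) = -1/173)
Q(X) = sqrt(2)*sqrt(X)/6 (Q(X) = sqrt(X + X)/6 = sqrt(2*X)/6 = (sqrt(2)*sqrt(X))/6 = sqrt(2)*sqrt(X)/6)
I = -12 + 6*sqrt(342053) (I = -12 + 3*sqrt(-7979/(-1/173) - 12155) = -12 + 3*sqrt(-7979*(-173) - 12155) = -12 + 3*sqrt(1380367 - 12155) = -12 + 3*sqrt(1368212) = -12 + 3*(2*sqrt(342053)) = -12 + 6*sqrt(342053) ≈ 3497.1)
Q(83) + I = sqrt(2)*sqrt(83)/6 + (-12 + 6*sqrt(342053)) = sqrt(166)/6 + (-12 + 6*sqrt(342053)) = -12 + 6*sqrt(342053) + sqrt(166)/6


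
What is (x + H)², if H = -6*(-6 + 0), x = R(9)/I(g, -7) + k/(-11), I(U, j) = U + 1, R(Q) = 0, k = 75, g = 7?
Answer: 103041/121 ≈ 851.58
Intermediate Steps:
I(U, j) = 1 + U
x = -75/11 (x = 0/(1 + 7) + 75/(-11) = 0/8 + 75*(-1/11) = 0*(⅛) - 75/11 = 0 - 75/11 = -75/11 ≈ -6.8182)
H = 36 (H = -6*(-6) = 36)
(x + H)² = (-75/11 + 36)² = (321/11)² = 103041/121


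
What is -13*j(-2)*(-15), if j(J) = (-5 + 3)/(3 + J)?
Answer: -390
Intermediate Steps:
j(J) = -2/(3 + J)
-13*j(-2)*(-15) = -(-26)/(3 - 2)*(-15) = -(-26)/1*(-15) = -(-26)*(-15) = -13*(-2)*(-15) = 26*(-15) = -390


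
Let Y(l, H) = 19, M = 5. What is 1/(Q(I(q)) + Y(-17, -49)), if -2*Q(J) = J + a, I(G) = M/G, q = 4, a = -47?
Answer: 8/335 ≈ 0.023881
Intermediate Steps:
I(G) = 5/G
Q(J) = 47/2 - J/2 (Q(J) = -(J - 47)/2 = -(-47 + J)/2 = 47/2 - J/2)
1/(Q(I(q)) + Y(-17, -49)) = 1/((47/2 - 5/(2*4)) + 19) = 1/((47/2 - 1/2*5/4) + 19) = 1/((47/2 - 5/8) + 19) = 1/(183/8 + 19) = 1/(335/8) = 8/335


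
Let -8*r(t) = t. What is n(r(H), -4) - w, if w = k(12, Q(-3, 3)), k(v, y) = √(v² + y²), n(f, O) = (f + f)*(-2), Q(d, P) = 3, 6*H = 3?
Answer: ¼ - 3*√17 ≈ -12.119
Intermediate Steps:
H = ½ (H = (⅙)*3 = ½ ≈ 0.50000)
r(t) = -t/8
n(f, O) = -4*f (n(f, O) = (2*f)*(-2) = -4*f)
w = 3*√17 (w = √(12² + 3²) = √(144 + 9) = √153 = 3*√17 ≈ 12.369)
n(r(H), -4) - w = -(-1)/(2*2) - 3*√17 = -4*(-1/16) - 3*√17 = ¼ - 3*√17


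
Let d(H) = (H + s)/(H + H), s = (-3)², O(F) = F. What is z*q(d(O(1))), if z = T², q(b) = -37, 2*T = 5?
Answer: -925/4 ≈ -231.25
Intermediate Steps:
T = 5/2 (T = (½)*5 = 5/2 ≈ 2.5000)
s = 9
d(H) = (9 + H)/(2*H) (d(H) = (H + 9)/(H + H) = (9 + H)/((2*H)) = (9 + H)*(1/(2*H)) = (9 + H)/(2*H))
z = 25/4 (z = (5/2)² = 25/4 ≈ 6.2500)
z*q(d(O(1))) = (25/4)*(-37) = -925/4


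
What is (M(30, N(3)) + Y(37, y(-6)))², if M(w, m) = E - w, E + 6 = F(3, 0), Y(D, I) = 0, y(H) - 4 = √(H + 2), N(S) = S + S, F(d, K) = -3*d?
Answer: 2025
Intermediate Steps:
N(S) = 2*S
y(H) = 4 + √(2 + H) (y(H) = 4 + √(H + 2) = 4 + √(2 + H))
E = -15 (E = -6 - 3*3 = -6 - 9 = -15)
M(w, m) = -15 - w
(M(30, N(3)) + Y(37, y(-6)))² = ((-15 - 1*30) + 0)² = ((-15 - 30) + 0)² = (-45 + 0)² = (-45)² = 2025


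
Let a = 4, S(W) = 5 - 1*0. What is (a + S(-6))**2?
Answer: 81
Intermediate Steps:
S(W) = 5 (S(W) = 5 + 0 = 5)
(a + S(-6))**2 = (4 + 5)**2 = 9**2 = 81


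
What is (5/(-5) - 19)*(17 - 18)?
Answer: 20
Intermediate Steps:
(5/(-5) - 19)*(17 - 18) = (5*(-1/5) - 19)*(-1) = (-1 - 19)*(-1) = -20*(-1) = 20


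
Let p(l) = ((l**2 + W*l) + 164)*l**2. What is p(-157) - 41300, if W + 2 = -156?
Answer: 1223017431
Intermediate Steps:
W = -158 (W = -2 - 156 = -158)
p(l) = l**2*(164 + l**2 - 158*l) (p(l) = ((l**2 - 158*l) + 164)*l**2 = (164 + l**2 - 158*l)*l**2 = l**2*(164 + l**2 - 158*l))
p(-157) - 41300 = (-157)**2*(164 + (-157)**2 - 158*(-157)) - 41300 = 24649*(164 + 24649 + 24806) - 41300 = 24649*49619 - 41300 = 1223058731 - 41300 = 1223017431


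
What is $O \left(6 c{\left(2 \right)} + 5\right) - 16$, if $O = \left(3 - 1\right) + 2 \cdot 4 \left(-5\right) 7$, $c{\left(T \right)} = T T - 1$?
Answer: $-6410$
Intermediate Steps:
$c{\left(T \right)} = -1 + T^{2}$ ($c{\left(T \right)} = T^{2} - 1 = -1 + T^{2}$)
$O = -278$ ($O = \left(3 - 1\right) + 8 \left(-5\right) 7 = 2 - 280 = -278$)
$O \left(6 c{\left(2 \right)} + 5\right) - 16 = - 278 \left(6 \left(-1 + 2^{2}\right) + 5\right) - 16 = - 278 \left(6 \left(-1 + 4\right) + 5\right) - 16 = - 278 \left(6 \cdot 3 + 5\right) - 16 = - 278 \left(18 + 5\right) - 16 = \left(-278\right) 23 - 16 = -6394 - 16 = -6410$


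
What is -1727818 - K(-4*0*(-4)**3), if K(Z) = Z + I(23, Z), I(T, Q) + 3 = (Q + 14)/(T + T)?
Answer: -39739752/23 ≈ -1.7278e+6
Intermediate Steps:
I(T, Q) = -3 + (14 + Q)/(2*T) (I(T, Q) = -3 + (Q + 14)/(T + T) = -3 + (14 + Q)/((2*T)) = -3 + (14 + Q)*(1/(2*T)) = -3 + (14 + Q)/(2*T))
K(Z) = -62/23 + 47*Z/46 (K(Z) = Z + (1/2)*(14 + Z - 6*23)/23 = Z + (1/2)*(1/23)*(14 + Z - 138) = Z + (1/2)*(1/23)*(-124 + Z) = Z + (-62/23 + Z/46) = -62/23 + 47*Z/46)
-1727818 - K(-4*0*(-4)**3) = -1727818 - (-62/23 + 47*(-4*0*(-4)**3)/46) = -1727818 - (-62/23 + 47*(0*(-64))/46) = -1727818 - (-62/23 + (47/46)*0) = -1727818 - (-62/23 + 0) = -1727818 - 1*(-62/23) = -1727818 + 62/23 = -39739752/23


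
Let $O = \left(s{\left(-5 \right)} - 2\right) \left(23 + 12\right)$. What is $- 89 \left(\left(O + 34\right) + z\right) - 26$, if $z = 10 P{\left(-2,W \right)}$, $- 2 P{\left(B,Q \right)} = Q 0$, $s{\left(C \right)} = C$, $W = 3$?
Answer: $18753$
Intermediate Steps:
$O = -245$ ($O = \left(-5 - 2\right) \left(23 + 12\right) = \left(-7\right) 35 = -245$)
$P{\left(B,Q \right)} = 0$ ($P{\left(B,Q \right)} = - \frac{Q 0}{2} = \left(- \frac{1}{2}\right) 0 = 0$)
$z = 0$ ($z = 10 \cdot 0 = 0$)
$- 89 \left(\left(O + 34\right) + z\right) - 26 = - 89 \left(\left(-245 + 34\right) + 0\right) - 26 = - 89 \left(-211 + 0\right) - 26 = \left(-89\right) \left(-211\right) - 26 = 18779 - 26 = 18753$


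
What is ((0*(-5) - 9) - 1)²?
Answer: 100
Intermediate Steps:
((0*(-5) - 9) - 1)² = ((0 - 9) - 1)² = (-9 - 1)² = (-10)² = 100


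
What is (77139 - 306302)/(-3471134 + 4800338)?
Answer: -229163/1329204 ≈ -0.17241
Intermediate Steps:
(77139 - 306302)/(-3471134 + 4800338) = -229163/1329204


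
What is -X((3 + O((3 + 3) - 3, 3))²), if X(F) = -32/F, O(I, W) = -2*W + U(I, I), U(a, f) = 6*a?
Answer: 32/225 ≈ 0.14222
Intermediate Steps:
O(I, W) = -2*W + 6*I
-X((3 + O((3 + 3) - 3, 3))²) = -(-32)/((3 + (-2*3 + 6*((3 + 3) - 3)))²) = -(-32)/((3 + (-6 + 6*(6 - 3)))²) = -(-32)/((3 + (-6 + 6*3))²) = -(-32)/((3 + (-6 + 18))²) = -(-32)/((3 + 12)²) = -(-32)/(15²) = -(-32)/225 = -1*(-32/225) = 32/225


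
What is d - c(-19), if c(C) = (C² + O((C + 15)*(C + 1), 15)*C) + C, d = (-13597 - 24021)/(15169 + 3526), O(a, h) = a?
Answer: 19143452/18695 ≈ 1024.0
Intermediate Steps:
d = -37618/18695 ≈ -2.0122
c(C) = C + C² + C*(1 + C)*(15 + C) (c(C) = (C² + ((C + 15)*(C + 1))*C) + C = (C² + ((15 + C)*(1 + C))*C) + C = (C² + ((1 + C)*(15 + C))*C) + C = (C² + C*(1 + C)*(15 + C)) + C = C + C² + C*(1 + C)*(15 + C))
d - c(-19) = -37618/18695 - (-19)*(16 + (-19)² + 17*(-19)) = -37618/18695 - (-19)*(16 + 361 - 323) = -37618/18695 - (-19)*54 = -37618/18695 - 1*(-1026) = -37618/18695 + 1026 = 19143452/18695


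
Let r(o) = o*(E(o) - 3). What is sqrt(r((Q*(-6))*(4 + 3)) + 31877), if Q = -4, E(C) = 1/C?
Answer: 3*sqrt(3486) ≈ 177.13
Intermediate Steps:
r(o) = o*(-3 + 1/o) (r(o) = o*(1/o - 3) = o*(-3 + 1/o))
sqrt(r((Q*(-6))*(4 + 3)) + 31877) = sqrt((1 - 3*(-4*(-6))*(4 + 3)) + 31877) = sqrt((1 - 72*7) + 31877) = sqrt((1 - 3*168) + 31877) = sqrt((1 - 504) + 31877) = sqrt(-503 + 31877) = sqrt(31374) = 3*sqrt(3486)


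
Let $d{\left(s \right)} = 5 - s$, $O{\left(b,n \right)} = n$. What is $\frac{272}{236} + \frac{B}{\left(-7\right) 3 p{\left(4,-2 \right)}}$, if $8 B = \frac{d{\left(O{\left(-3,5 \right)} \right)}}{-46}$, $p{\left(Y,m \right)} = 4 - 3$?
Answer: $\frac{68}{59} \approx 1.1525$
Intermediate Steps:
$p{\left(Y,m \right)} = 1$
$B = 0$ ($B = \frac{\left(5 - 5\right) \frac{1}{-46}}{8} = \frac{\left(5 - 5\right) \left(- \frac{1}{46}\right)}{8} = \frac{0 \left(- \frac{1}{46}\right)}{8} = \frac{1}{8} \cdot 0 = 0$)
$\frac{272}{236} + \frac{B}{\left(-7\right) 3 p{\left(4,-2 \right)}} = \frac{272}{236} + \frac{0}{\left(-7\right) 3 \cdot 1} = 272 \cdot \frac{1}{236} + \frac{0}{\left(-21\right) 1} = \frac{68}{59} + \frac{0}{-21} = \frac{68}{59} + 0 \left(- \frac{1}{21}\right) = \frac{68}{59} + 0 = \frac{68}{59}$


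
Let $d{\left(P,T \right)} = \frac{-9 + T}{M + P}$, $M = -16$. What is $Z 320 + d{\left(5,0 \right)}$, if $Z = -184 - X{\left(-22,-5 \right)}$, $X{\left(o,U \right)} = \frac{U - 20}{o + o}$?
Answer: $-59061$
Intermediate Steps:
$X{\left(o,U \right)} = \frac{-20 + U}{2 o}$
$d{\left(P,T \right)} = \frac{-9 + T}{-16 + P}$
$Z = - \frac{8121}{44}$ ($Z = -184 - \frac{-20 - 5}{2 \left(-22\right)} = -184 - \frac{1}{2} \left(- \frac{1}{22}\right) \left(-25\right) = -184 - \frac{25}{44} = - \frac{8121}{44} \approx -184.57$)
$Z 320 + d{\left(5,0 \right)} = \left(- \frac{8121}{44}\right) 320 + \frac{-9 + 0}{-16 + 5} = - \frac{649680}{11} + \frac{1}{-11} \left(-9\right) = - \frac{649680}{11} - - \frac{9}{11} = - \frac{649680}{11} + \frac{9}{11} = -59061$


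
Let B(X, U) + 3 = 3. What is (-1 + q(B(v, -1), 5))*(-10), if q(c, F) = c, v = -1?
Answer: 10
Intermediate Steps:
B(X, U) = 0 (B(X, U) = -3 + 3 = 0)
(-1 + q(B(v, -1), 5))*(-10) = (-1 + 0)*(-10) = -1*(-10) = 10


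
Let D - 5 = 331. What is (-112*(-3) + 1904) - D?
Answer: 1904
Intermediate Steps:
D = 336 (D = 5 + 331 = 336)
(-112*(-3) + 1904) - D = (-112*(-3) + 1904) - 1*336 = (336 + 1904) - 336 = 2240 - 336 = 1904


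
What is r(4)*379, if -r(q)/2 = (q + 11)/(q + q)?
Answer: -5685/4 ≈ -1421.3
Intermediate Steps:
r(q) = -(11 + q)/q (r(q) = -2*(q + 11)/(q + q) = -2*(11 + q)/(2*q) = -2*(11 + q)*1/(2*q) = -(11 + q)/q)
r(4)*379 = ((-11 - 1*4)/4)*379 = ((-11 - 4)/4)*379 = ((1/4)*(-15))*379 = -15/4*379 = -5685/4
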